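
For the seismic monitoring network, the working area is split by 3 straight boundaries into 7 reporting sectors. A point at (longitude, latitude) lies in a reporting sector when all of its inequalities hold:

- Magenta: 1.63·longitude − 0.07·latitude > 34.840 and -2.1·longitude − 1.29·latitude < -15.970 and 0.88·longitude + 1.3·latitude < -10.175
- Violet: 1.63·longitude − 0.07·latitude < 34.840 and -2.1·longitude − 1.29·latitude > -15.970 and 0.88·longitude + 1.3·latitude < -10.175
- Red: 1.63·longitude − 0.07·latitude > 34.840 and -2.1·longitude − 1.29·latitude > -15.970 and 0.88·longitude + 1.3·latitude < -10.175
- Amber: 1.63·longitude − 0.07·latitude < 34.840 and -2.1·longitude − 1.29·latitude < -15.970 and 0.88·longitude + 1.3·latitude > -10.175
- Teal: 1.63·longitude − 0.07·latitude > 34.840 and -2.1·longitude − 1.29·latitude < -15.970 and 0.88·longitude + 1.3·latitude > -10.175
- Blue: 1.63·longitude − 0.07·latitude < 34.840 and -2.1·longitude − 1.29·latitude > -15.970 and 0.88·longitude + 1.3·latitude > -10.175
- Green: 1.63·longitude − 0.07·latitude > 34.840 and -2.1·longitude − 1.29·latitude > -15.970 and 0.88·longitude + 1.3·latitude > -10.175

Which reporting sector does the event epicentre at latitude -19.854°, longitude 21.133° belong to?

1.63·21.133 − 0.07·-19.854 = 35.837, which is > 34.840
-2.1·21.133 − 1.29·-19.854 = -18.768, which is < -15.970
0.88·21.133 + 1.3·-19.854 = -7.213, which is > -10.175
This sign pattern matches Teal.

Teal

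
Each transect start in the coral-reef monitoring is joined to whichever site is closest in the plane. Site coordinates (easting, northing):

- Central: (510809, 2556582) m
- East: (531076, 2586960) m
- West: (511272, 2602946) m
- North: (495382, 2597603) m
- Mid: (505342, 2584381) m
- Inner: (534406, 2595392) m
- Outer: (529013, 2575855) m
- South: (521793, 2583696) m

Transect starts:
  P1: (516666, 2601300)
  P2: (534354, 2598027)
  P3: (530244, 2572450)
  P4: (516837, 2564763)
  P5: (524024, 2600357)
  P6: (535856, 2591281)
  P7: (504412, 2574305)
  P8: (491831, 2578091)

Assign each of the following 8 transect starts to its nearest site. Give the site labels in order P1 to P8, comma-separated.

P1 → West (d²=31804552.00)
P2 → Inner (d²=6945929.00)
P3 → Outer (d²=13109386.00)
P4 → Central (d²=103265545.00)
P5 → Inner (d²=132437149.00)
P6 → Inner (d²=19002821.00)
P7 → Mid (d²=102390676.00)
P8 → Mid (d²=222111221.00)

West, Inner, Outer, Central, Inner, Inner, Mid, Mid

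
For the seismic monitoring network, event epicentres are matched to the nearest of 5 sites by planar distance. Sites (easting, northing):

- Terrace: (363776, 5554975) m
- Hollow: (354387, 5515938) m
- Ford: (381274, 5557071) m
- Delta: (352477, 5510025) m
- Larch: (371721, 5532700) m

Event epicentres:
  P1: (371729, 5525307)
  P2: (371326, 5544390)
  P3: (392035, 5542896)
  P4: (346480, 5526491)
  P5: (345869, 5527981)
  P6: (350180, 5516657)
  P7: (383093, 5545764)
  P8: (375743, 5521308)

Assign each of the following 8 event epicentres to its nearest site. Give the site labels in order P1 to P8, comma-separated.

P1 → Larch (d²=54656513.00)
P2 → Larch (d²=136812125.00)
P3 → Ford (d²=316729746.00)
P4 → Hollow (d²=173886458.00)
P5 → Hollow (d²=217590173.00)
P6 → Hollow (d²=18215810.00)
P7 → Ford (d²=131157010.00)
P8 → Larch (d²=145954148.00)

Larch, Larch, Ford, Hollow, Hollow, Hollow, Ford, Larch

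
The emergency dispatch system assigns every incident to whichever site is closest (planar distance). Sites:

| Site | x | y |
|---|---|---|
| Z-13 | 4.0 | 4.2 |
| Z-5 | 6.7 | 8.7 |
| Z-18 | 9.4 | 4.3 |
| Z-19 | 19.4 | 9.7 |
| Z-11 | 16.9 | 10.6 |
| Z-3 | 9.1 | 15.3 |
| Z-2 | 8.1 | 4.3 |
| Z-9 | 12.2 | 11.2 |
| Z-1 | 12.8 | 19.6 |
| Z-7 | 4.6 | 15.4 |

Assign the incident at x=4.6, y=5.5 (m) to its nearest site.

Z-13

Squared distances to each site:
Z-13: 2.050; Z-5: 14.650; Z-18: 24.480; Z-19: 236.680; Z-11: 177.300; Z-3: 116.290; Z-2: 13.690; Z-9: 90.250; Z-1: 266.050; Z-7: 98.010.
Minimum at Z-13.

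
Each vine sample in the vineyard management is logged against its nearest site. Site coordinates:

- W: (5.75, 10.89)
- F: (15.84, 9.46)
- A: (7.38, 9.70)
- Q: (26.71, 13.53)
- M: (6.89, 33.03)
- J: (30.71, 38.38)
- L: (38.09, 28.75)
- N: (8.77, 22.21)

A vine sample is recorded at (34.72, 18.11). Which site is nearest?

Squared distances to each site:
W: 891.389; F: 431.277; A: 818.204; Q: 85.136; M: 997.115; J: 426.953; L: 124.567; N: 690.212.
Minimum at Q.

Q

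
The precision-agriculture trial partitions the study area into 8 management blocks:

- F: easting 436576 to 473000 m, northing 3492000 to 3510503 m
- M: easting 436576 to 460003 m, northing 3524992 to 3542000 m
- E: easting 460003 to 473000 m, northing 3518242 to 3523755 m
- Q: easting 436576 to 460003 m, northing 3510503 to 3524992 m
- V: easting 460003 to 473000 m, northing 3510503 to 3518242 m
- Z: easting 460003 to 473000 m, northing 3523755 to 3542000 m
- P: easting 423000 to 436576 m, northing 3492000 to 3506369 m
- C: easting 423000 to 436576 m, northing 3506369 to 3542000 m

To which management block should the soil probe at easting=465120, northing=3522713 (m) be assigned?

E

The point has easting = 465120 and northing = 3522713.
Only E satisfies 460003 ≤ easting ≤ 473000 and 3518242 ≤ northing ≤ 3523755.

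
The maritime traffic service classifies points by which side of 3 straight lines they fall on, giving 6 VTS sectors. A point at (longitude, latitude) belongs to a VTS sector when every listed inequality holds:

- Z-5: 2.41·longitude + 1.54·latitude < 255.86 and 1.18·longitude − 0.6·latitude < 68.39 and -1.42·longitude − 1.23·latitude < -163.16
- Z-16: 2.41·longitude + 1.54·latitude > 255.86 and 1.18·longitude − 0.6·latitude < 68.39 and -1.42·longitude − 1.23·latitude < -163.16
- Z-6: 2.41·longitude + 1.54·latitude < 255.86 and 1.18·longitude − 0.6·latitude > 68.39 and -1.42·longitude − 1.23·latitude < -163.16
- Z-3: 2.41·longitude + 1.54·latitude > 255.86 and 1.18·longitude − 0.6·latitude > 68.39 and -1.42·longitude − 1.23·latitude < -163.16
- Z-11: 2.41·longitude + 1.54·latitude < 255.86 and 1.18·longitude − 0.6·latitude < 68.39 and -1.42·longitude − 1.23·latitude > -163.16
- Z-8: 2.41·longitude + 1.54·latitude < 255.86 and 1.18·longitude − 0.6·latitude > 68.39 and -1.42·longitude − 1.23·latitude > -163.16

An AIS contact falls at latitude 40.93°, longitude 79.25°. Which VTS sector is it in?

Z-8

2.41·79.25 + 1.54·40.93 = 254.025, which is < 255.86
1.18·79.25 − 0.6·40.93 = 68.957, which is > 68.39
-1.42·79.25 − 1.23·40.93 = -162.879, which is > -163.16
This sign pattern matches Z-8.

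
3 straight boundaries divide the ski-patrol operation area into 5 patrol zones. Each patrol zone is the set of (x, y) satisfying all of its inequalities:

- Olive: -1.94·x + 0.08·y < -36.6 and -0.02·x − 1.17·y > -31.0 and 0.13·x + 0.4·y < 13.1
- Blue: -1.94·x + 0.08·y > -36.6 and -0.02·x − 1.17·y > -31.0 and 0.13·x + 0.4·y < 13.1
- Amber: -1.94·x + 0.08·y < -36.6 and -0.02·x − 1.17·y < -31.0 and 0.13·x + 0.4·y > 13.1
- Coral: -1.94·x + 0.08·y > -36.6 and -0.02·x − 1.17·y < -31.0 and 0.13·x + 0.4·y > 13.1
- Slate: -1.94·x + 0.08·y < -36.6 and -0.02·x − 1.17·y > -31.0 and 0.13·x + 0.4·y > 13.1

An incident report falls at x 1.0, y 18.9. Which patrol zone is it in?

Blue

-1.94·1.0 + 0.08·18.9 = -0.428, which is > -36.6
-0.02·1.0 − 1.17·18.9 = -22.133, which is > -31.0
0.13·1.0 + 0.4·18.9 = 7.690, which is < 13.1
This sign pattern matches Blue.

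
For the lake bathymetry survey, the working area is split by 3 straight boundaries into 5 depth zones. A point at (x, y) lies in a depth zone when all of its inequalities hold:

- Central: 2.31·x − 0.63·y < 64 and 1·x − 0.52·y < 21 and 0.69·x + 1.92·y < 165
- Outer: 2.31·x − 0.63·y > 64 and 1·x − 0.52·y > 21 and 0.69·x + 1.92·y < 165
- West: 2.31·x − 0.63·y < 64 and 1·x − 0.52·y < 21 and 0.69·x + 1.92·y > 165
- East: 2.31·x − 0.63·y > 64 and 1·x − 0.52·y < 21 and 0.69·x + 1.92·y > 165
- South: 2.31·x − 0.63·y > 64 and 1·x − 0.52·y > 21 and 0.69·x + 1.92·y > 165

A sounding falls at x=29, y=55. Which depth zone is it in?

2.31·29 − 0.63·55 = 32.340, which is < 64
1·29 − 0.52·55 = 0.400, which is < 21
0.69·29 + 1.92·55 = 125.610, which is < 165
This sign pattern matches Central.

Central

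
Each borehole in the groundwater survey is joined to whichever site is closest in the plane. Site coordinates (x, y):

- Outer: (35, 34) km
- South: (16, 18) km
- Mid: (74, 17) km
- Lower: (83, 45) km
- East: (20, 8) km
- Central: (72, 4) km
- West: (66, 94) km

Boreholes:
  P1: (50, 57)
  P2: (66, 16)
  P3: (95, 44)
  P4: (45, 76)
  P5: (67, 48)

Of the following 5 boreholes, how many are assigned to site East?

0

P1 → Outer
P2 → Mid
P3 → Lower
P4 → West
P5 → Lower
0 of the 5 go to East.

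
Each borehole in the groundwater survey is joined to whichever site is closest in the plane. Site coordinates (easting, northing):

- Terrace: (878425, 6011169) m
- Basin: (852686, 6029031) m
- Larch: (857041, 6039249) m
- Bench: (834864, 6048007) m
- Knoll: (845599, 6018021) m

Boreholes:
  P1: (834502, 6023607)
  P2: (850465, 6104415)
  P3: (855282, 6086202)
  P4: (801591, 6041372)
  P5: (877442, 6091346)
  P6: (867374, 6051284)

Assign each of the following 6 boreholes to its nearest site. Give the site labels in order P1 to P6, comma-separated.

P1 → Knoll (d²=154346805.00)
P2 → Bench (d²=3425253665.00)
P3 → Bench (d²=1875752749.00)
P4 → Bench (d²=1151115754.00)
P5 → Larch (d²=3130298210.00)
P6 → Larch (d²=251612114.00)

Knoll, Bench, Bench, Bench, Larch, Larch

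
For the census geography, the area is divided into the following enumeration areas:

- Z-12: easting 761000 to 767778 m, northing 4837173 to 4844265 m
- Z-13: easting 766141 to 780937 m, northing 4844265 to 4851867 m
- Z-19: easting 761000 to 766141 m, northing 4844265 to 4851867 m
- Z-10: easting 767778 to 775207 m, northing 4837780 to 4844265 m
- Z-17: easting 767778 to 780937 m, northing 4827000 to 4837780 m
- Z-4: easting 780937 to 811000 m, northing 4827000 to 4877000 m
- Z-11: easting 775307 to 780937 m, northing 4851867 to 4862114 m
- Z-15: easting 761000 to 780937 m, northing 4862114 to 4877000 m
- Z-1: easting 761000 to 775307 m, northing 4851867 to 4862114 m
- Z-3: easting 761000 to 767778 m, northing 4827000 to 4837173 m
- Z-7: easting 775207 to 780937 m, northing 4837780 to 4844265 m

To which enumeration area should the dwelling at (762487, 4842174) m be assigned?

The point has easting = 762487 and northing = 4842174.
Only Z-12 satisfies 761000 ≤ easting ≤ 767778 and 4837173 ≤ northing ≤ 4844265.

Z-12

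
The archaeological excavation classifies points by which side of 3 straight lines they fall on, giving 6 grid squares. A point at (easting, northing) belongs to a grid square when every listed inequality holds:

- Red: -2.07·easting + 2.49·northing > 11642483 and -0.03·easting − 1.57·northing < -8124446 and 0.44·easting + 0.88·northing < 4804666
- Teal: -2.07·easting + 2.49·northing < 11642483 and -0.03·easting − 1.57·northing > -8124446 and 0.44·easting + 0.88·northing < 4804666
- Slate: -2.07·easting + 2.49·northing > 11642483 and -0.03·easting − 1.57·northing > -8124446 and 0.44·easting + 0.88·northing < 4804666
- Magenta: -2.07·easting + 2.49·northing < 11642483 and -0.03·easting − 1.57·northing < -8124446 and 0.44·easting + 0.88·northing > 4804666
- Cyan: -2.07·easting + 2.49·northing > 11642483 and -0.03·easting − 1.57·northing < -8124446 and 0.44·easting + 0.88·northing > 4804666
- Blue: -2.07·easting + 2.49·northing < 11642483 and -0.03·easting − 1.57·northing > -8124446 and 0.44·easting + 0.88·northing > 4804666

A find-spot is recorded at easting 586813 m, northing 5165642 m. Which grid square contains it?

-2.07·586813 + 2.49·5165642 = 11647745.670, which is > 11642483
-0.03·586813 − 1.57·5165642 = -8127662.330, which is < -8124446
0.44·586813 + 0.88·5165642 = 4803962.680, which is < 4804666
This sign pattern matches Red.

Red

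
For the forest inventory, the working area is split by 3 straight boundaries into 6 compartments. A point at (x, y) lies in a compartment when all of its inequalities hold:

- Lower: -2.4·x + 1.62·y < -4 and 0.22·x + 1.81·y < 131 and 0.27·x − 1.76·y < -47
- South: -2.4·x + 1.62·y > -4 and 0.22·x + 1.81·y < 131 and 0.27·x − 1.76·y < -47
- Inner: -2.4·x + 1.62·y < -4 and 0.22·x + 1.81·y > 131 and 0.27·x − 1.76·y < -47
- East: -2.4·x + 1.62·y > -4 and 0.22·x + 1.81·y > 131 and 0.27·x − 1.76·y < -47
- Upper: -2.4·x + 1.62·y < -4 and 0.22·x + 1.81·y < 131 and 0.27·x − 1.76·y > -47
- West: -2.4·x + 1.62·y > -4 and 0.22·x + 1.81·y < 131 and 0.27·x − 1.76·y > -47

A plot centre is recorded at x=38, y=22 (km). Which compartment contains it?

Upper

-2.4·38 + 1.62·22 = -55.560, which is < -4
0.22·38 + 1.81·22 = 48.180, which is < 131
0.27·38 − 1.76·22 = -28.460, which is > -47
This sign pattern matches Upper.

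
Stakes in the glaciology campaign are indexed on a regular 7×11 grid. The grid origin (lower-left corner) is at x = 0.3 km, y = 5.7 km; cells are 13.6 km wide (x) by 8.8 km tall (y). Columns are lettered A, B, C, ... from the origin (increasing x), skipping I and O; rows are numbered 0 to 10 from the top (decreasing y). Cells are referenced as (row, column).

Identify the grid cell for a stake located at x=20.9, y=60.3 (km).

(4, B)

Column index: ⌊(20.9 − 0.3) / 13.6⌋ = ⌊1.515⌋ = 1 → column B
Row offset from origin: ⌊(60.3 − 5.7) / 8.8⌋ = ⌊6.205⌋ = 6 → row 4 (counted from top)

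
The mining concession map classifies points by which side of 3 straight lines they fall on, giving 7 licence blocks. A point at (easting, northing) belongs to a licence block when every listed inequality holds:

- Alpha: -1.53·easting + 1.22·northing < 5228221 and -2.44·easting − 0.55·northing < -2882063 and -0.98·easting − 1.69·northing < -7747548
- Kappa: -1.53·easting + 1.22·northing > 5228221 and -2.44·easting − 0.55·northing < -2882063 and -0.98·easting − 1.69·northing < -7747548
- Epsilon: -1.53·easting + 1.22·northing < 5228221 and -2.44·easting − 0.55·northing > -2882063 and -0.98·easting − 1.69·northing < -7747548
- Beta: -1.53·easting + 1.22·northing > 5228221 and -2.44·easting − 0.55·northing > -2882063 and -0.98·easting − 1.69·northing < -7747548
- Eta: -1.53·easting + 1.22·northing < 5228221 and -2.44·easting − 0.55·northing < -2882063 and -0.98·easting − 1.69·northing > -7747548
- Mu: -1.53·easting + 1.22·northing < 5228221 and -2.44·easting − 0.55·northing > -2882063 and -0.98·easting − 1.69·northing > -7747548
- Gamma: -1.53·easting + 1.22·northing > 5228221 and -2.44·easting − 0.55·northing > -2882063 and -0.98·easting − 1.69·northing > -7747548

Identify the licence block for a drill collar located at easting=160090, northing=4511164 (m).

Beta

-1.53·160090 + 1.22·4511164 = 5258682.380, which is > 5228221
-2.44·160090 − 0.55·4511164 = -2871759.800, which is > -2882063
-0.98·160090 − 1.69·4511164 = -7780755.360, which is < -7747548
This sign pattern matches Beta.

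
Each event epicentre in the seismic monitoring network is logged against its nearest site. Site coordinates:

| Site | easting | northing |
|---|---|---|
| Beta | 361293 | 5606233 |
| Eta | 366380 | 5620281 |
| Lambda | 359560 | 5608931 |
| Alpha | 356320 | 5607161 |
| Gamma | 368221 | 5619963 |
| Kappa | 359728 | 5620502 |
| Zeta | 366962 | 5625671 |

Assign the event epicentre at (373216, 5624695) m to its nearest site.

Zeta

Squared distances to each site:
Beta: 483003373.000; Eta: 66214292.000; Lambda: 434990032.000; Alpha: 592915972.000; Gamma: 47341849.000; Kappa: 199507393.000; Zeta: 40065092.000.
Minimum at Zeta.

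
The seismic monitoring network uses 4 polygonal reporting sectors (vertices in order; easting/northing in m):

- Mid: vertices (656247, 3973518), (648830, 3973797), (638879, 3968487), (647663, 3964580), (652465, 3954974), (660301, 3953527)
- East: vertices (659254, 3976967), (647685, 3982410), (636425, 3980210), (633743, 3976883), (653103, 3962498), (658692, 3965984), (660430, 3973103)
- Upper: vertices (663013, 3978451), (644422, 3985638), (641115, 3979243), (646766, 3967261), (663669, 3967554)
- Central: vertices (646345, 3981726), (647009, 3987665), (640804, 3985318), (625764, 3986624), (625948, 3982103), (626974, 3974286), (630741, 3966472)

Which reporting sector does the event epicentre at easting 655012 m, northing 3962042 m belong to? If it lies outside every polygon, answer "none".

Cast a ray rightward from (655012, 3962042). For each polygon, the edges (by vertex number in listed order) whose endpoints lie on opposite sides of northing = 3962042, where each meets that height, and whether that is right or left of the point:
Mid: 4–5 at easting≈648931.7 (left), 6–1 at easting≈658574.2 (right) → 1 crossing.
East: no edge straddles that height → 0 crossings.
Upper: no edge straddles that height → 0 crossings.
Central: no edge straddles that height → 0 crossings.
Only Mid has an odd count, so the point is inside Mid.

Mid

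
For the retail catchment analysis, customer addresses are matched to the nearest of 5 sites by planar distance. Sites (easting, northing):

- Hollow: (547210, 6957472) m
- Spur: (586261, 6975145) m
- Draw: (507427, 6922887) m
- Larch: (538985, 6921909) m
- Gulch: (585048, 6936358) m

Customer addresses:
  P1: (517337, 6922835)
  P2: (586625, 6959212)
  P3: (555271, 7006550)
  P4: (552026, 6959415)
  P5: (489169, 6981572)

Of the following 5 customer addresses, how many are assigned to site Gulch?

P1 → Draw
P2 → Spur
P3 → Spur
P4 → Hollow
P5 → Draw
0 of the 5 go to Gulch.

0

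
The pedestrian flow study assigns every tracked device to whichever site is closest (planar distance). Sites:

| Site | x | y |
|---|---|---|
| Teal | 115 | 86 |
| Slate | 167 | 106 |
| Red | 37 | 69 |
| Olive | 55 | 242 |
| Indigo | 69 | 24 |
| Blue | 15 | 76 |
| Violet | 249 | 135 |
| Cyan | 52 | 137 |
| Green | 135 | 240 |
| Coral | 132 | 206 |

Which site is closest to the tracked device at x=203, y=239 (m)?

Squared distances to each site:
Teal: 31153.000; Slate: 18985.000; Red: 56456.000; Olive: 21913.000; Indigo: 64181.000; Blue: 61913.000; Violet: 12932.000; Cyan: 33205.000; Green: 4625.000; Coral: 6130.000.
Minimum at Green.

Green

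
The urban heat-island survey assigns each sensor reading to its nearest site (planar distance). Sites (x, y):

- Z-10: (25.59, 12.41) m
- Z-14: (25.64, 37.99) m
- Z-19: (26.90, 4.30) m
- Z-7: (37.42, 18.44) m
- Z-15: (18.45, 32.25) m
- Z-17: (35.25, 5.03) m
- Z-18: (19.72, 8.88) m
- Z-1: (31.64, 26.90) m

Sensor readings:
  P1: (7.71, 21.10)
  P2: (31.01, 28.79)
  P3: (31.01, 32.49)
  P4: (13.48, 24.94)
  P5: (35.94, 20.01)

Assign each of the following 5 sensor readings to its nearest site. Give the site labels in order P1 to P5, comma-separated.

P1 → Z-15 (d²=239.67)
P2 → Z-1 (d²=3.97)
P3 → Z-1 (d²=31.65)
P4 → Z-15 (d²=78.14)
P5 → Z-7 (d²=4.66)

Z-15, Z-1, Z-1, Z-15, Z-7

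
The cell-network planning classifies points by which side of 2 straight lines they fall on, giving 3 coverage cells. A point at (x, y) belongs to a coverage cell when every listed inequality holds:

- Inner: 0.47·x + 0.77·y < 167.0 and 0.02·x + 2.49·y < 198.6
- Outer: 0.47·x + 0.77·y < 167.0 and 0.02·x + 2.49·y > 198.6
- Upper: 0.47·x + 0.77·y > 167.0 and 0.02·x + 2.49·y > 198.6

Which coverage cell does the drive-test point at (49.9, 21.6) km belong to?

Inner

0.47·49.9 + 0.77·21.6 = 40.085, which is < 167.0
0.02·49.9 + 2.49·21.6 = 54.782, which is < 198.6
This sign pattern matches Inner.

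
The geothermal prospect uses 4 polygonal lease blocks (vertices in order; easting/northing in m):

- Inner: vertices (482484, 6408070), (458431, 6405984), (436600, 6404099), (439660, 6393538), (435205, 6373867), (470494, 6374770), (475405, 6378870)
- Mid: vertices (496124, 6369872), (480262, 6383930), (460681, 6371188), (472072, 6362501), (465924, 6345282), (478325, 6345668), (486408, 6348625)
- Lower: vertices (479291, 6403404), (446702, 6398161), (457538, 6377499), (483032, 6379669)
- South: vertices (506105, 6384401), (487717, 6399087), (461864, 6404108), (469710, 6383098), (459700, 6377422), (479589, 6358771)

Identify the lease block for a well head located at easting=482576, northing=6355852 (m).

Cast a ray rightward from (482576, 6355852). For each polygon, the edges (by vertex number in listed order) whose endpoints lie on opposite sides of northing = 6355852, where each meets that height, and whether that is right or left of the point:
Inner: no edge straddles that height → 0 crossings.
Mid: 4–5 at easting≈469698.0 (left), 7–1 at easting≈489712.8 (right) → 1 crossing.
Lower: no edge straddles that height → 0 crossings.
South: no edge straddles that height → 0 crossings.
Only Mid has an odd count, so the point is inside Mid.

Mid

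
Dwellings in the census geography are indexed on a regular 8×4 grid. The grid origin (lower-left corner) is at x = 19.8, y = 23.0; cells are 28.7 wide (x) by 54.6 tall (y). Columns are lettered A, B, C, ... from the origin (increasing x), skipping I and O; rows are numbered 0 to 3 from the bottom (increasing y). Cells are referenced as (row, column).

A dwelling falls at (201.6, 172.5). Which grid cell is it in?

Column index: ⌊(201.6 − 19.8) / 28.7⌋ = ⌊6.334⌋ = 6 → column G
Row offset from origin: ⌊(172.5 − 23.0) / 54.6⌋ = ⌊2.738⌋ = 2 → row 2

(2, G)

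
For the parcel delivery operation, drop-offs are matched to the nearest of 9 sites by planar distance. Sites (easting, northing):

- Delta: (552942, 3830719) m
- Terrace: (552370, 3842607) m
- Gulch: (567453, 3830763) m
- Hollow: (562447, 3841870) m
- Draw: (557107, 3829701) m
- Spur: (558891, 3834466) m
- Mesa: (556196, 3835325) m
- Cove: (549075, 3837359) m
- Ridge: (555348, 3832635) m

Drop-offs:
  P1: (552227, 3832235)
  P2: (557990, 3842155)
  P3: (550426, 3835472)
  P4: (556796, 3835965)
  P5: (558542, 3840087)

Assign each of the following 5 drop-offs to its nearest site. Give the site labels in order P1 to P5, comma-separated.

Delta, Hollow, Cove, Mesa, Hollow

P1 → Delta (d²=2809481.00)
P2 → Hollow (d²=19946074.00)
P3 → Cove (d²=5385970.00)
P4 → Mesa (d²=769600.00)
P5 → Hollow (d²=18428114.00)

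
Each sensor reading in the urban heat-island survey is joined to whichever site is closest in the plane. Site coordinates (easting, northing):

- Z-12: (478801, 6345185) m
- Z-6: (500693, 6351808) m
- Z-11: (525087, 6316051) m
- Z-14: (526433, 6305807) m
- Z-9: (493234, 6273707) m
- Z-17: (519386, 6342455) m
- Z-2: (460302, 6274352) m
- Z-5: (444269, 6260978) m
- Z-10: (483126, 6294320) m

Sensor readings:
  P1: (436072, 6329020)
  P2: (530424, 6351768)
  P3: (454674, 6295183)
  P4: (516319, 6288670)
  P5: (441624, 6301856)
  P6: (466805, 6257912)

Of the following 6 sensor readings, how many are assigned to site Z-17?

1

P1 → Z-12
P2 → Z-17
P3 → Z-2
P4 → Z-14
P5 → Z-2
P6 → Z-2
1 of the 6 goes to Z-17.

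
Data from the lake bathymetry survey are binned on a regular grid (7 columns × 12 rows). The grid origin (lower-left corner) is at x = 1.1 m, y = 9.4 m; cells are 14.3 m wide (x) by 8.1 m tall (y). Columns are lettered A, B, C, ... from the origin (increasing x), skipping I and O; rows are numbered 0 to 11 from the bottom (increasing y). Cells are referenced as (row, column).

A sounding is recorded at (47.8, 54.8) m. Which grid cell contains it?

Column index: ⌊(47.8 − 1.1) / 14.3⌋ = ⌊3.266⌋ = 3 → column D
Row offset from origin: ⌊(54.8 − 9.4) / 8.1⌋ = ⌊5.605⌋ = 5 → row 5

(5, D)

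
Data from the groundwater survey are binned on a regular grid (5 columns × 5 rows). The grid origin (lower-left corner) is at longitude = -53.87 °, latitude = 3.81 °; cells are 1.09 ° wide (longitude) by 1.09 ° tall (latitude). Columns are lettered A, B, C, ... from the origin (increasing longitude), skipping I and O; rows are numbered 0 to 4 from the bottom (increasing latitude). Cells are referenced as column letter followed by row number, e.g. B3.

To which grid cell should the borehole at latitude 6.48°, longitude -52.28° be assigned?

B2

Column index: ⌊(-52.28 − -53.87) / 1.09⌋ = ⌊1.459⌋ = 1 → column B
Row offset from origin: ⌊(6.48 − 3.81) / 1.09⌋ = ⌊2.450⌋ = 2 → row 2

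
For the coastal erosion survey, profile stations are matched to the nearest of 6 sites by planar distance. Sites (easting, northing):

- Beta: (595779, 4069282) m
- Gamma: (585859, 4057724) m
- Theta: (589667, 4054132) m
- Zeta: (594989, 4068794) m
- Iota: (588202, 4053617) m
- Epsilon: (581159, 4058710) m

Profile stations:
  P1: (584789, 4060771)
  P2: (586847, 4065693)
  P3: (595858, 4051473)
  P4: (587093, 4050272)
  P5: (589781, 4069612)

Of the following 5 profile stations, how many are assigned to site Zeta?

P1 → Gamma
P2 → Gamma
P3 → Theta
P4 → Iota
P5 → Zeta
1 of the 5 goes to Zeta.

1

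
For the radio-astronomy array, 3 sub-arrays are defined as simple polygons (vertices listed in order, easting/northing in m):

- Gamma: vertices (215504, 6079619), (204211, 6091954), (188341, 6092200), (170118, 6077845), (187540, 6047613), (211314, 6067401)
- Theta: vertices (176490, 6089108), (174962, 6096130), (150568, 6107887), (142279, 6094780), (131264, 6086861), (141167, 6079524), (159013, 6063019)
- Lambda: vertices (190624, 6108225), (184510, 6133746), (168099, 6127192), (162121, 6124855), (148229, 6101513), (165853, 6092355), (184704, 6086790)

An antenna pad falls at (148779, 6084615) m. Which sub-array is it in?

Cast a ray rightward from (148779, 6084615). For each polygon, the edges (by vertex number in listed order) whose endpoints lie on opposite sides of northing = 6084615, where each meets that height, and whether that is right or left of the point:
Gamma: 1–2 at easting≈210930.0 (right), 3–4 at easting≈178712.2 (right) → 2 crossings.
Theta: 5–6 at easting≈134295.5 (left), 7–1 at easting≈173480.1 (right) → 1 crossing.
Lambda: no edge straddles that height → 0 crossings.
Only Theta has an odd count, so the point is inside Theta.

Theta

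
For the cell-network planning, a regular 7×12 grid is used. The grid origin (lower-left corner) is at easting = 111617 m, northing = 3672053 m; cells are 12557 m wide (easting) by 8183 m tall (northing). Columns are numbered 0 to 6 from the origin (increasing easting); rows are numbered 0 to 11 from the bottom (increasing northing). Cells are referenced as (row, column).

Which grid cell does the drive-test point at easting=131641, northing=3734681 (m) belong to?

(7, 1)

Column index: ⌊(131641 − 111617) / 12557⌋ = ⌊1.595⌋ = 1
Row offset from origin: ⌊(3734681 − 3672053) / 8183⌋ = ⌊7.653⌋ = 7 → row 7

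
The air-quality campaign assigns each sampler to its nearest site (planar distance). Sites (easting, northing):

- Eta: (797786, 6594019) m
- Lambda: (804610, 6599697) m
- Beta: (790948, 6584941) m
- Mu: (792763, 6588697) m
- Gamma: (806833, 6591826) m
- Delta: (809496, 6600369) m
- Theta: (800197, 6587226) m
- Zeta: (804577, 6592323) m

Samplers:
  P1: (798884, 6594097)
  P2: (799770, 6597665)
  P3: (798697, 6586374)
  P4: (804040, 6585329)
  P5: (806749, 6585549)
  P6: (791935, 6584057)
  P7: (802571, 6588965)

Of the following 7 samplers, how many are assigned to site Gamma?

1

P1 → Eta
P2 → Eta
P3 → Theta
P4 → Theta
P5 → Gamma
P6 → Beta
P7 → Theta
1 of the 7 goes to Gamma.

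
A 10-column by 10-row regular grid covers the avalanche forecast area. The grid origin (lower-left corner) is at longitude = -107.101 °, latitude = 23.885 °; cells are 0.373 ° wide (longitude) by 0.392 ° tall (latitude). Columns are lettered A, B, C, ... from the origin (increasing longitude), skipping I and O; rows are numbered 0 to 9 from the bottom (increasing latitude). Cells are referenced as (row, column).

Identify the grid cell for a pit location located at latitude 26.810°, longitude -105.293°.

(7, E)

Column index: ⌊(-105.293 − -107.101) / 0.373⌋ = ⌊4.847⌋ = 4 → column E
Row offset from origin: ⌊(26.810 − 23.885) / 0.392⌋ = ⌊7.462⌋ = 7 → row 7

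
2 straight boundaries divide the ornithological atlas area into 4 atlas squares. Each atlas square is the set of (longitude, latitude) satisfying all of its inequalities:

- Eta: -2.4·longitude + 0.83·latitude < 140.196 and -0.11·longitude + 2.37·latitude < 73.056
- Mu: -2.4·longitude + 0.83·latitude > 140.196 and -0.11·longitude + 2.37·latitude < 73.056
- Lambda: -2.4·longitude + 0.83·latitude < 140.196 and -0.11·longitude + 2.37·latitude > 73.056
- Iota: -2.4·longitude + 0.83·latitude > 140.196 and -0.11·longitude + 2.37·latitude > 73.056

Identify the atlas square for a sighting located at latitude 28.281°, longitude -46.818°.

Eta

-2.4·-46.818 + 0.83·28.281 = 135.836, which is < 140.196
-0.11·-46.818 + 2.37·28.281 = 72.176, which is < 73.056
This sign pattern matches Eta.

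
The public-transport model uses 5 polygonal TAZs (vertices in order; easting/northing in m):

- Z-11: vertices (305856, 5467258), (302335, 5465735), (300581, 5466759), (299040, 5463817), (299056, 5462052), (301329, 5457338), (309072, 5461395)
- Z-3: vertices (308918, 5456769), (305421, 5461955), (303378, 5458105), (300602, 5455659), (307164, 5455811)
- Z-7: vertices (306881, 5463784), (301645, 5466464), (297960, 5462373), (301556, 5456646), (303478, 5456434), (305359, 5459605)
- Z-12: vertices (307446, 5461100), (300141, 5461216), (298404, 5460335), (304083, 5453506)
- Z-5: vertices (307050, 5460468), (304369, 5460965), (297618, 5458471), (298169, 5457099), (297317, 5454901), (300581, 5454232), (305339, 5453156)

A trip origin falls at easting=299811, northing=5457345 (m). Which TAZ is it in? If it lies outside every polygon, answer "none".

Cast a ray rightward from (299811, 5457345). For each polygon, the edges (by vertex number in listed order) whose endpoints lie on opposite sides of northing = 5457345, where each meets that height, and whether that is right or left of the point:
Z-11: 5–6 at easting≈301325.6 (right), 6–7 at easting≈301342.4 (right) → 2 crossings.
Z-3: 1–2 at easting≈308529.6 (right), 3–4 at easting≈302515.5 (right) → 2 crossings.
Z-7: 3–4 at easting≈301117.1 (right), 5–6 at easting≈304018.4 (right) → 2 crossings.
Z-12: 3–4 at easting≈300890.5 (right), 4–1 at easting≈305783.1 (right) → 2 crossings.
Z-5: 3–4 at easting≈298070.2 (left), 7–1 at easting≈306319.2 (right) → 1 crossing.
Only Z-5 has an odd count, so the point is inside Z-5.

Z-5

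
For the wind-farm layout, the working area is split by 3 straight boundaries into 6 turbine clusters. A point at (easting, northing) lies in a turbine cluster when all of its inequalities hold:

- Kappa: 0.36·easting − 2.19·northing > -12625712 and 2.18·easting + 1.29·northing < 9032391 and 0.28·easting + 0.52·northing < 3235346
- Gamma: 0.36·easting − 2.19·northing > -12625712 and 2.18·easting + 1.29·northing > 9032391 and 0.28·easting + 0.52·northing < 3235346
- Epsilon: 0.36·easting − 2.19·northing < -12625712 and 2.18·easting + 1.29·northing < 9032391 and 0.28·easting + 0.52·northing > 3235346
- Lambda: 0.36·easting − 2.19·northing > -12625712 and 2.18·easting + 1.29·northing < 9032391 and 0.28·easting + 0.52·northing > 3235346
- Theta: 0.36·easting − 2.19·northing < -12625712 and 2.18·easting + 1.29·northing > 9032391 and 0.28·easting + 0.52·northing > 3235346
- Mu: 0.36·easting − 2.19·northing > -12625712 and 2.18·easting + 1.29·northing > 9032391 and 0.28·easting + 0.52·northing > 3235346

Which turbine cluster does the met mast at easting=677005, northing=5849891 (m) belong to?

Kappa

0.36·677005 − 2.19·5849891 = -12567539.490, which is > -12625712
2.18·677005 + 1.29·5849891 = 9022230.290, which is < 9032391
0.28·677005 + 0.52·5849891 = 3231504.720, which is < 3235346
This sign pattern matches Kappa.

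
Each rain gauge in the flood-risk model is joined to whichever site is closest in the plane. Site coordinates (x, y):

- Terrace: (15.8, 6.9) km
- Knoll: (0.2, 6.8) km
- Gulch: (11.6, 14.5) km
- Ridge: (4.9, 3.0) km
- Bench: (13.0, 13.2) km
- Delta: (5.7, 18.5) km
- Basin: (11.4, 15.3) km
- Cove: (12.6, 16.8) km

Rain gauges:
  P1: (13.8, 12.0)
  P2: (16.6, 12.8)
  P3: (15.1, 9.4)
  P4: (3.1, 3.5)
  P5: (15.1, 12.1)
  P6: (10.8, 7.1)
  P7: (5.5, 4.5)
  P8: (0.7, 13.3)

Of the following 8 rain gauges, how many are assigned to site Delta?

P1 → Bench
P2 → Bench
P3 → Terrace
P4 → Ridge
P5 → Bench
P6 → Terrace
P7 → Ridge
P8 → Knoll
0 of the 8 go to Delta.

0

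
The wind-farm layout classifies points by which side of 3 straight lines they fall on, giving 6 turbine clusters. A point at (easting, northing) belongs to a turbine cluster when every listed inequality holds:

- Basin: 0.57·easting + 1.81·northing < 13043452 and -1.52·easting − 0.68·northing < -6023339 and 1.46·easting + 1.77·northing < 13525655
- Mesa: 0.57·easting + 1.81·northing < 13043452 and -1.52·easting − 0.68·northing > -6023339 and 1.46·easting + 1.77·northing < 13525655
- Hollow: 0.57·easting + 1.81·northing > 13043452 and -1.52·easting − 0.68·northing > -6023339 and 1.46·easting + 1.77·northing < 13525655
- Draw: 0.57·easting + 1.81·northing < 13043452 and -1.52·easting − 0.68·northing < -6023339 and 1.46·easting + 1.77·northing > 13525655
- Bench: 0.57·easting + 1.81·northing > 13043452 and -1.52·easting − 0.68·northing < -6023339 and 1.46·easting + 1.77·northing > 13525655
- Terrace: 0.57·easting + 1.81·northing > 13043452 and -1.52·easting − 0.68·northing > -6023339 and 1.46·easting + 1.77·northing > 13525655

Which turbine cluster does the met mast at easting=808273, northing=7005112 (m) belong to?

0.57·808273 + 1.81·7005112 = 13139968.330, which is > 13043452
-1.52·808273 − 0.68·7005112 = -5992051.120, which is > -6023339
1.46·808273 + 1.77·7005112 = 13579126.820, which is > 13525655
This sign pattern matches Terrace.

Terrace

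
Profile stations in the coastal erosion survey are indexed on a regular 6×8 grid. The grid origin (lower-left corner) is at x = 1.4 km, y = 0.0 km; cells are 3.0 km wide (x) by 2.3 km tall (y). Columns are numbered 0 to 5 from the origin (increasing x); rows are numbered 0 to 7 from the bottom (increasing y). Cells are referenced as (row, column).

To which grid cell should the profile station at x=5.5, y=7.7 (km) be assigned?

Column index: ⌊(5.5 − 1.4) / 3.0⌋ = ⌊1.367⌋ = 1
Row offset from origin: ⌊(7.7 − 0.0) / 2.3⌋ = ⌊3.348⌋ = 3 → row 3

(3, 1)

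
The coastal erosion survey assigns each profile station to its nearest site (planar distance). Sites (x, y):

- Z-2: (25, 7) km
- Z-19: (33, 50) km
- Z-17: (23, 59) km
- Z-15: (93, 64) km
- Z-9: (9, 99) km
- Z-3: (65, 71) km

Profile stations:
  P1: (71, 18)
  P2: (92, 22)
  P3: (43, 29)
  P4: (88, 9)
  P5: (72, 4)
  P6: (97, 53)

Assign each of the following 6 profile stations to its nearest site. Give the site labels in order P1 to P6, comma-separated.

Z-2, Z-15, Z-19, Z-15, Z-2, Z-15

P1 → Z-2 (d²=2237.00)
P2 → Z-15 (d²=1765.00)
P3 → Z-19 (d²=541.00)
P4 → Z-15 (d²=3050.00)
P5 → Z-2 (d²=2218.00)
P6 → Z-15 (d²=137.00)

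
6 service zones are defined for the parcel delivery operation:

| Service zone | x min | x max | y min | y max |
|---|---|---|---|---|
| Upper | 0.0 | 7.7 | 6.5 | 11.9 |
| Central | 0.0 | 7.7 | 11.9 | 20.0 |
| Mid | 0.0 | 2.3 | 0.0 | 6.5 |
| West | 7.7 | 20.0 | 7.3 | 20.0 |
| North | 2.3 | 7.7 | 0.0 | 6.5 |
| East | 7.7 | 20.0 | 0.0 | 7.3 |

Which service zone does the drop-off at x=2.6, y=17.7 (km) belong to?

The point has x = 2.6 and y = 17.7.
Only Central satisfies 0.0 ≤ x ≤ 7.7 and 11.9 ≤ y ≤ 20.0.

Central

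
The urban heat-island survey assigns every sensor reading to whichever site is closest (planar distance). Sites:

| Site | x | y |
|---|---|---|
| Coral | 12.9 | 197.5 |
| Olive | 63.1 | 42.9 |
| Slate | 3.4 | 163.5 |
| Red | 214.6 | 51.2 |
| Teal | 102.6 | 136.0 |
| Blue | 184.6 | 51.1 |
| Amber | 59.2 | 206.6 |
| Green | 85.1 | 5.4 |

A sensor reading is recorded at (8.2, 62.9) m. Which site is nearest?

Squared distances to each site:
Coral: 18139.250; Olive: 3414.010; Slate: 10143.400; Red: 42737.850; Teal: 14254.970; Blue: 31256.200; Amber: 23250.690; Green: 9219.860.
Minimum at Olive.

Olive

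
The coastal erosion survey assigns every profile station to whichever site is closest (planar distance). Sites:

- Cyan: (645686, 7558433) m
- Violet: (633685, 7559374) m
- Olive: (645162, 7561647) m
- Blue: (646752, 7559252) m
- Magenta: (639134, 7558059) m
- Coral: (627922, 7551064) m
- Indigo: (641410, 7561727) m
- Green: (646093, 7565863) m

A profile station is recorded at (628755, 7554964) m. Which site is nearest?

Squared distances to each site:
Cyan: 298692722.000; Violet: 43753000.000; Olive: 313852138.000; Blue: 342278953.000; Magenta: 117302666.000; Coral: 15903889.000; Indigo: 205887194.000; Green: 419394445.000.
Minimum at Coral.

Coral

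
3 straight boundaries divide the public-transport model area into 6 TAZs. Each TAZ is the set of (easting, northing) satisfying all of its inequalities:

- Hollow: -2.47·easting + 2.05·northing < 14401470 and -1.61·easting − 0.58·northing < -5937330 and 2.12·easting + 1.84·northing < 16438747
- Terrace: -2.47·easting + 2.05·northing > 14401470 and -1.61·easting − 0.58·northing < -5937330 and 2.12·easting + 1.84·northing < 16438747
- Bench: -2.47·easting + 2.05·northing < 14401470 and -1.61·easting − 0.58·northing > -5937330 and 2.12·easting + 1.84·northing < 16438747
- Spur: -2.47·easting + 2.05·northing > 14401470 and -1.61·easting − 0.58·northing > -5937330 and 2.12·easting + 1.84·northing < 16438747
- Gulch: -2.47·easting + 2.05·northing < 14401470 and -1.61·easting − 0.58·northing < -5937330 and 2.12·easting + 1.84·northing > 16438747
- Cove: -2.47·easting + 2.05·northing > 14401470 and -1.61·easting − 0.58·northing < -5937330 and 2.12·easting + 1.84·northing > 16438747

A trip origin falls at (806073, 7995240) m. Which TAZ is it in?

Bench

-2.47·806073 + 2.05·7995240 = 14399241.690, which is < 14401470
-1.61·806073 − 0.58·7995240 = -5935016.730, which is > -5937330
2.12·806073 + 1.84·7995240 = 16420116.360, which is < 16438747
This sign pattern matches Bench.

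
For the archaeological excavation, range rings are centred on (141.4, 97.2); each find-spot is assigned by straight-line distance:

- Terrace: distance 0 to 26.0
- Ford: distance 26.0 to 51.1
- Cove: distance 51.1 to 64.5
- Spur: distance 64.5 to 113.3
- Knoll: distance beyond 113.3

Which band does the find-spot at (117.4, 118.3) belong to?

Distance = √((117.4−141.4)² + (118.3−97.2)²) = √(576.000 + 445.210) = 31.956.
26.0 ≤ 31.956 < 51.1 → Ford.

Ford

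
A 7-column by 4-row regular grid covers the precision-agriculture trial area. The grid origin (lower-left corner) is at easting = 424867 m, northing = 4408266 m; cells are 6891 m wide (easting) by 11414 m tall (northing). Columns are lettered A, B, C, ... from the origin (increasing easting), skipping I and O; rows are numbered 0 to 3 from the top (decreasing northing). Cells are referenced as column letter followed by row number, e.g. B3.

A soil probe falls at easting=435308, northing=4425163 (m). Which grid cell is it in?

Column index: ⌊(435308 − 424867) / 6891⌋ = ⌊1.515⌋ = 1 → column B
Row offset from origin: ⌊(4425163 − 4408266) / 11414⌋ = ⌊1.480⌋ = 1 → row 2 (counted from top)

B2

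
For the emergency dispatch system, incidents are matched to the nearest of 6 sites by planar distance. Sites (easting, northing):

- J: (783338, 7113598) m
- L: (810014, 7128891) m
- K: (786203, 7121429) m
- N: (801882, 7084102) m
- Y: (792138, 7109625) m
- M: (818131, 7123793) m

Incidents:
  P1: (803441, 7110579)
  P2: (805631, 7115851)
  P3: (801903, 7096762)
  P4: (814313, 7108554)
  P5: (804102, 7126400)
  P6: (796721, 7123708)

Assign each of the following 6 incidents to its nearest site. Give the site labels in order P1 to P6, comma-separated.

P1 → Y (d²=128667925.00)
P2 → L (d²=189252289.00)
P3 → N (d²=160276041.00)
P4 → M (d²=246804245.00)
P5 → L (d²=41156825.00)
P6 → K (d²=115822165.00)

Y, L, N, M, L, K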